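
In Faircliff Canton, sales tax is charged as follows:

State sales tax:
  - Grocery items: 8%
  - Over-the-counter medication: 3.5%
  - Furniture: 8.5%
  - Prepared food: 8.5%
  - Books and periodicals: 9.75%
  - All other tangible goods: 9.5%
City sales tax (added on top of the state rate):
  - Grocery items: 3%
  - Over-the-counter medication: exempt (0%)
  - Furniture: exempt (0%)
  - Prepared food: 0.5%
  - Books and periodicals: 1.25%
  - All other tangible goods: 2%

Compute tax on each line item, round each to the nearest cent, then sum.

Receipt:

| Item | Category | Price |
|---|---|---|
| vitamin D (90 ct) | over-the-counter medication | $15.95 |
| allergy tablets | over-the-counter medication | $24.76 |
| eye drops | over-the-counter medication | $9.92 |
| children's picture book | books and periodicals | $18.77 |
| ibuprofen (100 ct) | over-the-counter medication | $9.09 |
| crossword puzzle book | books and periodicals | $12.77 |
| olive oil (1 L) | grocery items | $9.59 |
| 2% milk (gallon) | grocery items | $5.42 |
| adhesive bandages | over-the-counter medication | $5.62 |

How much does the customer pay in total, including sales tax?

Vitamin D (90 ct) $15.95: over-the-counter medication → 3.5% + 0% city = 3.5% → $0.56
Allergy tablets $24.76: over-the-counter medication → 3.5% + 0% city = 3.5% → $0.87
Eye drops $9.92: over-the-counter medication → 3.5% + 0% city = 3.5% → $0.35
Children's picture book $18.77: books and periodicals → 9.75% + 1.25% city = 11% → $2.06
Ibuprofen (100 ct) $9.09: over-the-counter medication → 3.5% + 0% city = 3.5% → $0.32
Crossword puzzle book $12.77: books and periodicals → 9.75% + 1.25% city = 11% → $1.40
Olive oil (1 L) $9.59: grocery items → 8% + 3% city = 11% → $1.05
2% milk (gallon) $5.42: grocery items → 8% + 3% city = 11% → $0.60
Adhesive bandages $5.62: over-the-counter medication → 3.5% + 0% city = 3.5% → $0.20
Subtotal = $111.89; tax = $7.41; total due = $119.30

$119.30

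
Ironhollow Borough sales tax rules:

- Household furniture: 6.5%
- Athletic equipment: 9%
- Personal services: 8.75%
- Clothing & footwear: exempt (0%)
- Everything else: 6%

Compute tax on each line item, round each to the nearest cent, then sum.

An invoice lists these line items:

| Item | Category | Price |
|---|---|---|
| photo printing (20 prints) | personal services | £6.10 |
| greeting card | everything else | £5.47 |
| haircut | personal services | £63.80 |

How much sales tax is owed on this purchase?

Photo printing (20 prints) £6.10: personal services → 8.75% → £0.53
Greeting card £5.47: everything else → 6% → £0.33
Haircut £63.80: personal services → 8.75% → £5.58
Total tax = £0.53 + £0.33 + £5.58 = £6.44

£6.44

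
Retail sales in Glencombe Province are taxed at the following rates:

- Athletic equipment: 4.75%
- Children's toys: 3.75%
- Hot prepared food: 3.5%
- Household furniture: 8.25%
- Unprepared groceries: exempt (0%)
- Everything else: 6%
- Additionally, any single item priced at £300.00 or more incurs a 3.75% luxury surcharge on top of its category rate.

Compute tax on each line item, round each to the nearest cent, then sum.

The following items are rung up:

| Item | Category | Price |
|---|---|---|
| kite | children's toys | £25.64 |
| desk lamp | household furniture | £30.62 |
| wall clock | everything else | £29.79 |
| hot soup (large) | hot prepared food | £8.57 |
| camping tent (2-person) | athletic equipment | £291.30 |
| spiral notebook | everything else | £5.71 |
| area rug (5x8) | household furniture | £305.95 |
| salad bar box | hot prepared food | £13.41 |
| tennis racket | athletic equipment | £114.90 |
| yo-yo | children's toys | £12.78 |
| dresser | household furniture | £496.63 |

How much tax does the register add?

£122.48

Kite £25.64: children's toys → 3.75% → £0.96
Desk lamp £30.62: household furniture → 8.25% → £2.53
Wall clock £29.79: everything else → 6% → £1.79
Hot soup (large) £8.57: hot prepared food → 3.5% → £0.30
Camping tent (2-person) £291.30: athletic equipment → 4.75% → £13.84
Spiral notebook £5.71: everything else → 6% → £0.34
Area rug (5x8) £305.95: household furniture → 8.25% + 3.75% surcharge = 12% → £36.71
Salad bar box £13.41: hot prepared food → 3.5% → £0.47
Tennis racket £114.90: athletic equipment → 4.75% → £5.46
Yo-yo £12.78: children's toys → 3.75% → £0.48
Dresser £496.63: household furniture → 8.25% + 3.75% surcharge = 12% → £59.60
Total tax = £0.96 + £2.53 + £1.79 + £0.30 + £13.84 + £0.34 + £36.71 + £0.47 + £5.46 + £0.48 + £59.60 = £122.48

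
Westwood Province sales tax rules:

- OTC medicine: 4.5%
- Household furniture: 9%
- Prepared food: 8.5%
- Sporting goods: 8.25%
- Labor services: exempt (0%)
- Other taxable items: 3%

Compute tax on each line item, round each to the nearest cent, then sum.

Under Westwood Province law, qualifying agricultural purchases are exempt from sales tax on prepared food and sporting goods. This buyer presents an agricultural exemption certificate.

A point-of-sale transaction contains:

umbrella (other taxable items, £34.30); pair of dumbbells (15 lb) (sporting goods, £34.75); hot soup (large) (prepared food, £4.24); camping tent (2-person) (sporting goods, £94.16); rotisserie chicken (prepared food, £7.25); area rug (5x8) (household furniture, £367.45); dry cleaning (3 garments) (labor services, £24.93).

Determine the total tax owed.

£34.10

Umbrella £34.30: other taxable items → 3% → £1.03
Pair of dumbbells (15 lb) £34.75: sporting goods, buyer-exempt → 0% → £0.00
Hot soup (large) £4.24: prepared food, buyer-exempt → 0% → £0.00
Camping tent (2-person) £94.16: sporting goods, buyer-exempt → 0% → £0.00
Rotisserie chicken £7.25: prepared food, buyer-exempt → 0% → £0.00
Area rug (5x8) £367.45: household furniture → 9% → £33.07
Dry cleaning (3 garments) £24.93: labor services → 0% → £0.00
Total tax = £1.03 + £33.07 = £34.10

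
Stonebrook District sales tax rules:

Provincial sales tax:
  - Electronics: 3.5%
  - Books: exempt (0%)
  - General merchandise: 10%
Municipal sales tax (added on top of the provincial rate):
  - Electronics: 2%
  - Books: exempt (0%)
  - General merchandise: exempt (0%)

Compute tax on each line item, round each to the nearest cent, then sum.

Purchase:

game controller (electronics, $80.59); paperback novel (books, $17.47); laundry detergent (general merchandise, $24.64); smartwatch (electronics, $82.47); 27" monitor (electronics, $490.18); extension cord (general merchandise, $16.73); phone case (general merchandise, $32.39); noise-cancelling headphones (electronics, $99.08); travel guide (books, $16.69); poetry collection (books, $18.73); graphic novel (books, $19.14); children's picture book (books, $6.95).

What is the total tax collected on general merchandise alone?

Laundry detergent $24.64: general merchandise → 10% + 0% municipal = 10% → $2.46
Extension cord $16.73: general merchandise → 10% + 0% municipal = 10% → $1.67
Phone case $32.39: general merchandise → 10% + 0% municipal = 10% → $3.24
Tax on general merchandise = $2.46 + $1.67 + $3.24 = $7.37

$7.37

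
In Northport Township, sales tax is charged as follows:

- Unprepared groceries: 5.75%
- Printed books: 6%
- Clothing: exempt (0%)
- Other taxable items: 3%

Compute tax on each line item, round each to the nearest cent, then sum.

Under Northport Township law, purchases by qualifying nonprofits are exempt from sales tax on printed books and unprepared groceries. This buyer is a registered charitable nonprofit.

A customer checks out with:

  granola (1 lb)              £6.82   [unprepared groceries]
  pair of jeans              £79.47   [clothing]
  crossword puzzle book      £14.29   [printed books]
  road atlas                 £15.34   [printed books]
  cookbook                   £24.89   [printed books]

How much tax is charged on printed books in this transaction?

£0.00

Crossword puzzle book £14.29: printed books, buyer-exempt → 0% → £0.00
Road atlas £15.34: printed books, buyer-exempt → 0% → £0.00
Cookbook £24.89: printed books, buyer-exempt → 0% → £0.00
Tax on printed books = £0.00 + £0.00 + £0.00 = £0.00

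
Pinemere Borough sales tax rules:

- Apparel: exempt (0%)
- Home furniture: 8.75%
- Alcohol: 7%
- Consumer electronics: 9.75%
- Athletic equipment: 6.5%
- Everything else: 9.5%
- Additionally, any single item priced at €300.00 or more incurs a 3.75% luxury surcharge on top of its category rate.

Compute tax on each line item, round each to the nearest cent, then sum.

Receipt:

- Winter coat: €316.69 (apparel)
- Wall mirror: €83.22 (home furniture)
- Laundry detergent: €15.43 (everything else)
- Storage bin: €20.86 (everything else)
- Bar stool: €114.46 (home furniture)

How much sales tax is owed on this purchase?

€32.63

Winter coat €316.69: apparel → 0% + 3.75% surcharge = 3.75% → €11.88
Wall mirror €83.22: home furniture → 8.75% → €7.28
Laundry detergent €15.43: everything else → 9.5% → €1.47
Storage bin €20.86: everything else → 9.5% → €1.98
Bar stool €114.46: home furniture → 8.75% → €10.02
Total tax = €11.88 + €7.28 + €1.47 + €1.98 + €10.02 = €32.63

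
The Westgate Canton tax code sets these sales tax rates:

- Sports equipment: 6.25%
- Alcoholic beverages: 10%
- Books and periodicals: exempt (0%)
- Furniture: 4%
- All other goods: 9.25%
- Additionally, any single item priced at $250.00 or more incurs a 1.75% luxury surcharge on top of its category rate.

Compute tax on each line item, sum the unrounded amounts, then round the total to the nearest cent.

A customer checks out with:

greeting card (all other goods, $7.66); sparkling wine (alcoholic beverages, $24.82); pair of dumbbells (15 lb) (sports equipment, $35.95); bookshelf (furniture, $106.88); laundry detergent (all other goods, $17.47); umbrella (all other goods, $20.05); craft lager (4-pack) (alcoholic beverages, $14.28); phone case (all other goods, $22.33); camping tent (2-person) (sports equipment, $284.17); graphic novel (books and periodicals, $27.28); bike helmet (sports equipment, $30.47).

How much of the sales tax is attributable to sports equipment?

Pair of dumbbells (15 lb) $35.95: sports equipment → 6.25% → $2.246875
Camping tent (2-person) $284.17: sports equipment → 6.25% + 1.75% surcharge = 8% → $22.7336
Bike helmet $30.47: sports equipment → 6.25% → $1.904375
Tax on sports equipment: unrounded sum = $26.88485 → $26.88

$26.88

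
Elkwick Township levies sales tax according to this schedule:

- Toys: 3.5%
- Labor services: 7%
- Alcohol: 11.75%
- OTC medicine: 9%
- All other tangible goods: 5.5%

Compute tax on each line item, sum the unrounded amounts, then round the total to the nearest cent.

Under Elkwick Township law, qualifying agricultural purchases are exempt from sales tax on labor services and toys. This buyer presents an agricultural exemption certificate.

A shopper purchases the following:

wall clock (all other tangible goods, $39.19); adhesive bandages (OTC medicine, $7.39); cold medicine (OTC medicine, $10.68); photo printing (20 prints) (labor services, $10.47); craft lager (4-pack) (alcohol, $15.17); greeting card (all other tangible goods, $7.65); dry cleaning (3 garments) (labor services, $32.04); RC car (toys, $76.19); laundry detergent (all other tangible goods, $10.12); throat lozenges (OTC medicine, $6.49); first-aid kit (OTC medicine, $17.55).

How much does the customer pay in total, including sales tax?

Wall clock $39.19: all other tangible goods → 5.5% → $2.15545
Adhesive bandages $7.39: OTC medicine → 9% → $0.6651
Cold medicine $10.68: OTC medicine → 9% → $0.9612
Photo printing (20 prints) $10.47: labor services, buyer-exempt → 0% → $0.00
Craft lager (4-pack) $15.17: alcohol → 11.75% → $1.782475
Greeting card $7.65: all other tangible goods → 5.5% → $0.42075
Dry cleaning (3 garments) $32.04: labor services, buyer-exempt → 0% → $0.00
RC car $76.19: toys, buyer-exempt → 0% → $0.00
Laundry detergent $10.12: all other tangible goods → 5.5% → $0.5566
Throat lozenges $6.49: OTC medicine → 9% → $0.5841
First-aid kit $17.55: OTC medicine → 9% → $1.5795
Subtotal = $232.94; unrounded tax = $8.705175 → $8.71; total due = $241.65

$241.65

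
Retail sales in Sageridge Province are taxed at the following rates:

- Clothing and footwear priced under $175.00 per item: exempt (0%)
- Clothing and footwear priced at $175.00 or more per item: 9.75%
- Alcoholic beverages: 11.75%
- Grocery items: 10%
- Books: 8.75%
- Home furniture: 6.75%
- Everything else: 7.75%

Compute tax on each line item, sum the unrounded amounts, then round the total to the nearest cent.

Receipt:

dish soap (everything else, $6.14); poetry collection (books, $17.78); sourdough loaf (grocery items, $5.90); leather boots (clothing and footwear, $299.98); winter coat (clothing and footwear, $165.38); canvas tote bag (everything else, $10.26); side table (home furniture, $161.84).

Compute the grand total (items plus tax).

Dish soap $6.14: everything else → 7.75% → $0.47585
Poetry collection $17.78: books → 8.75% → $1.55575
Sourdough loaf $5.90: grocery items → 10% → $0.59
Leather boots $299.98: clothing and footwear, $175.00 or more → 9.75% → $29.24805
Winter coat $165.38: clothing and footwear, under $175.00 → 0% → $0.00
Canvas tote bag $10.26: everything else → 7.75% → $0.79515
Side table $161.84: home furniture → 6.75% → $10.9242
Subtotal = $667.28; unrounded tax = $43.589 → $43.59; total due = $710.87

$710.87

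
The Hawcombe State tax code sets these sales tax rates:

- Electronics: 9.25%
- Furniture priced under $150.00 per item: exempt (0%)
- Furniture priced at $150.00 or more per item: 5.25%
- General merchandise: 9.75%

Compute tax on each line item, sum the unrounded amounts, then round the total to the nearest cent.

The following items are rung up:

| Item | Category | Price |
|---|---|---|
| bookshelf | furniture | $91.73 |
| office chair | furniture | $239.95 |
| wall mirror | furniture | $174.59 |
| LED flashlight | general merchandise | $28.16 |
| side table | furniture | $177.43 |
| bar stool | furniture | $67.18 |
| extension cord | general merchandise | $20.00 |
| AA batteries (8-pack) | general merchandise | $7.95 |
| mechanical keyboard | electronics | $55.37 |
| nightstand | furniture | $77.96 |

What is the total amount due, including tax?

Bookshelf $91.73: furniture, under $150.00 → 0% → $0.00
Office chair $239.95: furniture, $150.00 or more → 5.25% → $12.597375
Wall mirror $174.59: furniture, $150.00 or more → 5.25% → $9.165975
LED flashlight $28.16: general merchandise → 9.75% → $2.7456
Side table $177.43: furniture, $150.00 or more → 5.25% → $9.315075
Bar stool $67.18: furniture, under $150.00 → 0% → $0.00
Extension cord $20.00: general merchandise → 9.75% → $1.95
AA batteries (8-pack) $7.95: general merchandise → 9.75% → $0.775125
Mechanical keyboard $55.37: electronics → 9.25% → $5.121725
Nightstand $77.96: furniture, under $150.00 → 0% → $0.00
Subtotal = $940.32; unrounded tax = $41.670875 → $41.67; total due = $981.99

$981.99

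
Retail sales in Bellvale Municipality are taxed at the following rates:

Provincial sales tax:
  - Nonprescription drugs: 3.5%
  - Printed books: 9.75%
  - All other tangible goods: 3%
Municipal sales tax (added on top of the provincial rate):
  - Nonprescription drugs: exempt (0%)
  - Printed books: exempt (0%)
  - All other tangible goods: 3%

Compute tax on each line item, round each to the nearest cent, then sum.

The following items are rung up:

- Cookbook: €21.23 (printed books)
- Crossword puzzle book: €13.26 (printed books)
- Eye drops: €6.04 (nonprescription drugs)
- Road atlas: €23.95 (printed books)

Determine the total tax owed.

€5.91

Cookbook €21.23: printed books → 9.75% + 0% municipal = 9.75% → €2.07
Crossword puzzle book €13.26: printed books → 9.75% + 0% municipal = 9.75% → €1.29
Eye drops €6.04: nonprescription drugs → 3.5% + 0% municipal = 3.5% → €0.21
Road atlas €23.95: printed books → 9.75% + 0% municipal = 9.75% → €2.34
Total tax = €2.07 + €1.29 + €0.21 + €2.34 = €5.91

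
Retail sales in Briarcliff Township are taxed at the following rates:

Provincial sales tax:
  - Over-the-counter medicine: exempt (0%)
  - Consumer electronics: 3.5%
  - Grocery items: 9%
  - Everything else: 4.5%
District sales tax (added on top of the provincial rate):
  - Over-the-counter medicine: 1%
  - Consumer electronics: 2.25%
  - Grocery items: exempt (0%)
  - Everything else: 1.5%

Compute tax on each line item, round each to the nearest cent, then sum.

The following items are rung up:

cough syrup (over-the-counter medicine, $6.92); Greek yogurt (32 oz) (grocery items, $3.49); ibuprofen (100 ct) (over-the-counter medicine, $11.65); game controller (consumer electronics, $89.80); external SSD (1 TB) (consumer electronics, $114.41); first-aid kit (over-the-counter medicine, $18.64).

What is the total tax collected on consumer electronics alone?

Game controller $89.80: consumer electronics → 3.5% + 2.25% district = 5.75% → $5.16
External SSD (1 TB) $114.41: consumer electronics → 3.5% + 2.25% district = 5.75% → $6.58
Tax on consumer electronics = $5.16 + $6.58 = $11.74

$11.74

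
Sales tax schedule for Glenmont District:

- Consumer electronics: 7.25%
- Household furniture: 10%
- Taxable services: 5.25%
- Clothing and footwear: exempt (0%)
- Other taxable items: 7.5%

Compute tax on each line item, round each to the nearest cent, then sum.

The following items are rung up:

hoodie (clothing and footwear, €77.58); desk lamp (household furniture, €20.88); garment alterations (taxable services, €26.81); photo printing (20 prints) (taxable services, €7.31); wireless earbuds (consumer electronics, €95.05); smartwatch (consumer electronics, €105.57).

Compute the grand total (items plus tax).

Hoodie €77.58: clothing and footwear → 0% → €0.00
Desk lamp €20.88: household furniture → 10% → €2.09
Garment alterations €26.81: taxable services → 5.25% → €1.41
Photo printing (20 prints) €7.31: taxable services → 5.25% → €0.38
Wireless earbuds €95.05: consumer electronics → 7.25% → €6.89
Smartwatch €105.57: consumer electronics → 7.25% → €7.65
Subtotal = €333.20; tax = €18.42; total due = €351.62

€351.62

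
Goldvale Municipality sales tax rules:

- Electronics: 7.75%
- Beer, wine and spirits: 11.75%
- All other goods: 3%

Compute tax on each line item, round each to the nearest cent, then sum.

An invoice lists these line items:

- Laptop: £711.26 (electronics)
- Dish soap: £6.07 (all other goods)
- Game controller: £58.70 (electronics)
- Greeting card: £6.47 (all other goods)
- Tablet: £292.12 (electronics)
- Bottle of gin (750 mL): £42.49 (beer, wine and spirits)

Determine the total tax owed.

Laptop £711.26: electronics → 7.75% → £55.12
Dish soap £6.07: all other goods → 3% → £0.18
Game controller £58.70: electronics → 7.75% → £4.55
Greeting card £6.47: all other goods → 3% → £0.19
Tablet £292.12: electronics → 7.75% → £22.64
Bottle of gin (750 mL) £42.49: beer, wine and spirits → 11.75% → £4.99
Total tax = £55.12 + £0.18 + £4.55 + £0.19 + £22.64 + £4.99 = £87.67

£87.67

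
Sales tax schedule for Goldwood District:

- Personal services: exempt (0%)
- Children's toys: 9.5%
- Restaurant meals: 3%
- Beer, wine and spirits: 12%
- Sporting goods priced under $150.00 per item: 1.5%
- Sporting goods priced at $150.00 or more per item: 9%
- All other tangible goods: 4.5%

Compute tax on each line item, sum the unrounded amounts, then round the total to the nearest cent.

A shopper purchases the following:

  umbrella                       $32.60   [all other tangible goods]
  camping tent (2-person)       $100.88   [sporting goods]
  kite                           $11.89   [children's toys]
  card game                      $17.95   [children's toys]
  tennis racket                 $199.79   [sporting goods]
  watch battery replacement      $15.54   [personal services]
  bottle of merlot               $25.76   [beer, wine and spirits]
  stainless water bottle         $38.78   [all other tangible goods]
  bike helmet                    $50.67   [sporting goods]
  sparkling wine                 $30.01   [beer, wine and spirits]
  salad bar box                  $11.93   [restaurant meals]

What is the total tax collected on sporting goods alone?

Camping tent (2-person) $100.88: sporting goods, under $150.00 → 1.5% → $1.5132
Tennis racket $199.79: sporting goods, $150.00 or more → 9% → $17.9811
Bike helmet $50.67: sporting goods, under $150.00 → 1.5% → $0.76005
Tax on sporting goods: unrounded sum = $20.25435 → $20.25

$20.25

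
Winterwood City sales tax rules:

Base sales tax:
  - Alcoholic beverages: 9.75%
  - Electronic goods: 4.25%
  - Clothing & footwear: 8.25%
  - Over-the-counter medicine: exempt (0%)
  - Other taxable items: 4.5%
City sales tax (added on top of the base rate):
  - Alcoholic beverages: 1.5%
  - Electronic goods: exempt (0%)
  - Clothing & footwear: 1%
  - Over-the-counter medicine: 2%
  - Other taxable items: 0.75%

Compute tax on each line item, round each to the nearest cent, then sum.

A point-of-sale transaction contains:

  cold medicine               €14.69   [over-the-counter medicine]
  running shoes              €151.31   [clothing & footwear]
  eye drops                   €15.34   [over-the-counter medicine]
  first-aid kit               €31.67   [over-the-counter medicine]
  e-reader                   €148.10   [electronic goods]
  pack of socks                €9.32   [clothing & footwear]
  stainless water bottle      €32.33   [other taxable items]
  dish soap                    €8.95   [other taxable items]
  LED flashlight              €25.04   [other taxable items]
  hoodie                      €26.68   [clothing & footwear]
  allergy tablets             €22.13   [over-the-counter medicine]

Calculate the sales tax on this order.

Cold medicine €14.69: over-the-counter medicine → 0% + 2% city = 2% → €0.29
Running shoes €151.31: clothing & footwear → 8.25% + 1% city = 9.25% → €14.00
Eye drops €15.34: over-the-counter medicine → 0% + 2% city = 2% → €0.31
First-aid kit €31.67: over-the-counter medicine → 0% + 2% city = 2% → €0.63
E-reader €148.10: electronic goods → 4.25% + 0% city = 4.25% → €6.29
Pack of socks €9.32: clothing & footwear → 8.25% + 1% city = 9.25% → €0.86
Stainless water bottle €32.33: other taxable items → 4.5% + 0.75% city = 5.25% → €1.70
Dish soap €8.95: other taxable items → 4.5% + 0.75% city = 5.25% → €0.47
LED flashlight €25.04: other taxable items → 4.5% + 0.75% city = 5.25% → €1.31
Hoodie €26.68: clothing & footwear → 8.25% + 1% city = 9.25% → €2.47
Allergy tablets €22.13: over-the-counter medicine → 0% + 2% city = 2% → €0.44
Total tax = €0.29 + €14.00 + €0.31 + €0.63 + €6.29 + €0.86 + €1.70 + €0.47 + €1.31 + €2.47 + €0.44 = €28.77

€28.77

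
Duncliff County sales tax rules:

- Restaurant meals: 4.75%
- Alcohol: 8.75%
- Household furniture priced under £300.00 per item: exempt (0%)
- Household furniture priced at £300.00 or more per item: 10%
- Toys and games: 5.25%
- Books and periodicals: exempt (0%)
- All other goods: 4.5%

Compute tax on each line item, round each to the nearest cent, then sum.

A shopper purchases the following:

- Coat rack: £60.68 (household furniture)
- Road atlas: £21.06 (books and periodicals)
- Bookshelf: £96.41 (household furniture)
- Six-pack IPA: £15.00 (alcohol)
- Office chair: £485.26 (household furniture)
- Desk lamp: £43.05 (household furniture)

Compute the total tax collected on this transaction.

£49.84

Coat rack £60.68: household furniture, under £300.00 → 0% → £0.00
Road atlas £21.06: books and periodicals → 0% → £0.00
Bookshelf £96.41: household furniture, under £300.00 → 0% → £0.00
Six-pack IPA £15.00: alcohol → 8.75% → £1.31
Office chair £485.26: household furniture, £300.00 or more → 10% → £48.53
Desk lamp £43.05: household furniture, under £300.00 → 0% → £0.00
Total tax = £1.31 + £48.53 = £49.84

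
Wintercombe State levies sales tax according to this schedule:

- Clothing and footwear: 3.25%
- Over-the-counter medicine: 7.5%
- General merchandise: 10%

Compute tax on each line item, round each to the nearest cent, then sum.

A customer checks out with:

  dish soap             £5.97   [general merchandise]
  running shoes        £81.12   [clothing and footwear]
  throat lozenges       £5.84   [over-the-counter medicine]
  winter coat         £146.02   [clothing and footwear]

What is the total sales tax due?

£8.43

Dish soap £5.97: general merchandise → 10% → £0.60
Running shoes £81.12: clothing and footwear → 3.25% → £2.64
Throat lozenges £5.84: over-the-counter medicine → 7.5% → £0.44
Winter coat £146.02: clothing and footwear → 3.25% → £4.75
Total tax = £0.60 + £2.64 + £0.44 + £4.75 = £8.43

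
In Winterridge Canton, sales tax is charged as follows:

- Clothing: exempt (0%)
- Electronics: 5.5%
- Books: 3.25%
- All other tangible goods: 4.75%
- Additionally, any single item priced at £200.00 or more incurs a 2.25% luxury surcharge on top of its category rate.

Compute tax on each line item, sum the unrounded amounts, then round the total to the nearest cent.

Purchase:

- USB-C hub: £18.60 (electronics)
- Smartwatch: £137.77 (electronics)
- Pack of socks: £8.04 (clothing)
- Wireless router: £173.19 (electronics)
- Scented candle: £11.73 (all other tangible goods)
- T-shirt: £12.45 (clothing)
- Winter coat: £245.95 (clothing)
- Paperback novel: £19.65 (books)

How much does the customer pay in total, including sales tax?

£652.24

USB-C hub £18.60: electronics → 5.5% → £1.023
Smartwatch £137.77: electronics → 5.5% → £7.57735
Pack of socks £8.04: clothing → 0% → £0.00
Wireless router £173.19: electronics → 5.5% → £9.52545
Scented candle £11.73: all other tangible goods → 4.75% → £0.557175
T-shirt £12.45: clothing → 0% → £0.00
Winter coat £245.95: clothing → 0% + 2.25% surcharge = 2.25% → £5.533875
Paperback novel £19.65: books → 3.25% → £0.638625
Subtotal = £627.38; unrounded tax = £24.855475 → £24.86; total due = £652.24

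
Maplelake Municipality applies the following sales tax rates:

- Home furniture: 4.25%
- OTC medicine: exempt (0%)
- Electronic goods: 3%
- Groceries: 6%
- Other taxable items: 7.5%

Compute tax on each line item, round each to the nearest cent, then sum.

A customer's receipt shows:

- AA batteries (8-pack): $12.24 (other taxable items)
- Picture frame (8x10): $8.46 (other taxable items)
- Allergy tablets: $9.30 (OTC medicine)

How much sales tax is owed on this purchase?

$1.55

AA batteries (8-pack) $12.24: other taxable items → 7.5% → $0.92
Picture frame (8x10) $8.46: other taxable items → 7.5% → $0.63
Allergy tablets $9.30: OTC medicine → 0% → $0.00
Total tax = $0.92 + $0.63 = $1.55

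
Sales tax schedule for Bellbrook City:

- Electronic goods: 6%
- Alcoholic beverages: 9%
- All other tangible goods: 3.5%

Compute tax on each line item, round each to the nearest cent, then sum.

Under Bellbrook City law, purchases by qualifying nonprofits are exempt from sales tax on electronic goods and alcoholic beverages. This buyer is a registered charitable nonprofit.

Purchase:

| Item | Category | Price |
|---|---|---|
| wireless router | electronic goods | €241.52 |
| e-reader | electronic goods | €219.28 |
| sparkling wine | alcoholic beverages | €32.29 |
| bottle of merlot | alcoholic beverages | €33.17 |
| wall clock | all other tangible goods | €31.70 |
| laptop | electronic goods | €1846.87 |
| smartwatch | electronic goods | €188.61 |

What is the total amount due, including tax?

€2594.55

Wireless router €241.52: electronic goods, buyer-exempt → 0% → €0.00
E-reader €219.28: electronic goods, buyer-exempt → 0% → €0.00
Sparkling wine €32.29: alcoholic beverages, buyer-exempt → 0% → €0.00
Bottle of merlot €33.17: alcoholic beverages, buyer-exempt → 0% → €0.00
Wall clock €31.70: all other tangible goods → 3.5% → €1.11
Laptop €1846.87: electronic goods, buyer-exempt → 0% → €0.00
Smartwatch €188.61: electronic goods, buyer-exempt → 0% → €0.00
Subtotal = €2593.44; tax = €1.11; total due = €2594.55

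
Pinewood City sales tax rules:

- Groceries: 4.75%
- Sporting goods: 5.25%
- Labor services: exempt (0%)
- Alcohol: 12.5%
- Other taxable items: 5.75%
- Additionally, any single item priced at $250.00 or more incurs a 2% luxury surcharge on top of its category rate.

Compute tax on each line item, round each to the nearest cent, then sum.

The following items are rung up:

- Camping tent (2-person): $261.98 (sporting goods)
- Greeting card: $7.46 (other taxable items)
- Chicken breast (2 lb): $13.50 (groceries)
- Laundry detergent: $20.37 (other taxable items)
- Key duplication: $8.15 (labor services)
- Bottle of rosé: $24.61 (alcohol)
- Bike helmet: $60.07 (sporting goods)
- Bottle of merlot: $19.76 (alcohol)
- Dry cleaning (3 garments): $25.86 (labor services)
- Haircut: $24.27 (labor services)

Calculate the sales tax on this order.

Camping tent (2-person) $261.98: sporting goods → 5.25% + 2% surcharge = 7.25% → $18.99
Greeting card $7.46: other taxable items → 5.75% → $0.43
Chicken breast (2 lb) $13.50: groceries → 4.75% → $0.64
Laundry detergent $20.37: other taxable items → 5.75% → $1.17
Key duplication $8.15: labor services → 0% → $0.00
Bottle of rosé $24.61: alcohol → 12.5% → $3.08
Bike helmet $60.07: sporting goods → 5.25% → $3.15
Bottle of merlot $19.76: alcohol → 12.5% → $2.47
Dry cleaning (3 garments) $25.86: labor services → 0% → $0.00
Haircut $24.27: labor services → 0% → $0.00
Total tax = $18.99 + $0.43 + $0.64 + $1.17 + $3.08 + $3.15 + $2.47 = $29.93

$29.93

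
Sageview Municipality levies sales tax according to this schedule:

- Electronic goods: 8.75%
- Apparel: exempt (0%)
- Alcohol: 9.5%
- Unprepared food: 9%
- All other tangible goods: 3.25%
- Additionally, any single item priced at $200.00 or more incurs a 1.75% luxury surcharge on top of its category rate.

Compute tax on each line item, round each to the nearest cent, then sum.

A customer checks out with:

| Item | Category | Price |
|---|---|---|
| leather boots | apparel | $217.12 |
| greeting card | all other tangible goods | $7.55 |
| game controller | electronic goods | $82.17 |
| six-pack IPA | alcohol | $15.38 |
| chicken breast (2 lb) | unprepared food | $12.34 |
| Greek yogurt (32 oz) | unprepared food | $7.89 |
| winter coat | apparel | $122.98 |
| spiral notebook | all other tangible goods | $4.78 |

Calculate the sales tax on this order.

$14.68

Leather boots $217.12: apparel → 0% + 1.75% surcharge = 1.75% → $3.80
Greeting card $7.55: all other tangible goods → 3.25% → $0.25
Game controller $82.17: electronic goods → 8.75% → $7.19
Six-pack IPA $15.38: alcohol → 9.5% → $1.46
Chicken breast (2 lb) $12.34: unprepared food → 9% → $1.11
Greek yogurt (32 oz) $7.89: unprepared food → 9% → $0.71
Winter coat $122.98: apparel → 0% → $0.00
Spiral notebook $4.78: all other tangible goods → 3.25% → $0.16
Total tax = $3.80 + $0.25 + $7.19 + $1.46 + $1.11 + $0.71 + $0.16 = $14.68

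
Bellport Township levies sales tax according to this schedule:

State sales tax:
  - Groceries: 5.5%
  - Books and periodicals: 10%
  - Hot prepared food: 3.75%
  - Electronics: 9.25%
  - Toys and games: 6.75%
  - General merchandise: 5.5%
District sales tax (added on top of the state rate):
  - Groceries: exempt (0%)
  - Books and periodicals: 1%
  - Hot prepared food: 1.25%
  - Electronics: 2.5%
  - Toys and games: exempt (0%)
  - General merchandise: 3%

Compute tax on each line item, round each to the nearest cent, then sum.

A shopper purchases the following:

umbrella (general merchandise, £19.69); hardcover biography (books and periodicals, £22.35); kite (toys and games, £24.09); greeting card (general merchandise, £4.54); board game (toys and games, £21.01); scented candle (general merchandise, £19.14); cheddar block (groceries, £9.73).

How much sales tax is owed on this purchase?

Umbrella £19.69: general merchandise → 5.5% + 3% district = 8.5% → £1.67
Hardcover biography £22.35: books and periodicals → 10% + 1% district = 11% → £2.46
Kite £24.09: toys and games → 6.75% + 0% district = 6.75% → £1.63
Greeting card £4.54: general merchandise → 5.5% + 3% district = 8.5% → £0.39
Board game £21.01: toys and games → 6.75% + 0% district = 6.75% → £1.42
Scented candle £19.14: general merchandise → 5.5% + 3% district = 8.5% → £1.63
Cheddar block £9.73: groceries → 5.5% + 0% district = 5.5% → £0.54
Total tax = £1.67 + £2.46 + £1.63 + £0.39 + £1.42 + £1.63 + £0.54 = £9.74

£9.74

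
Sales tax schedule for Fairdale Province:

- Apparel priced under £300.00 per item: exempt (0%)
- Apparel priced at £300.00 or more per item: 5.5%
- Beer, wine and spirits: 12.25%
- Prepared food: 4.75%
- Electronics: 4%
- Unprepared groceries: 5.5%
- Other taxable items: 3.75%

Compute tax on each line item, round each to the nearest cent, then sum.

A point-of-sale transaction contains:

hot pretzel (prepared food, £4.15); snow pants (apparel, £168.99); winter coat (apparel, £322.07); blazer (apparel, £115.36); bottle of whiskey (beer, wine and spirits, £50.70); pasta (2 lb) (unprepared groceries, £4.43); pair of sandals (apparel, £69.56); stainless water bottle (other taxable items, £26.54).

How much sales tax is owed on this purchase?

Hot pretzel £4.15: prepared food → 4.75% → £0.20
Snow pants £168.99: apparel, under £300.00 → 0% → £0.00
Winter coat £322.07: apparel, £300.00 or more → 5.5% → £17.71
Blazer £115.36: apparel, under £300.00 → 0% → £0.00
Bottle of whiskey £50.70: beer, wine and spirits → 12.25% → £6.21
Pasta (2 lb) £4.43: unprepared groceries → 5.5% → £0.24
Pair of sandals £69.56: apparel, under £300.00 → 0% → £0.00
Stainless water bottle £26.54: other taxable items → 3.75% → £1.00
Total tax = £0.20 + £17.71 + £6.21 + £0.24 + £1.00 = £25.36

£25.36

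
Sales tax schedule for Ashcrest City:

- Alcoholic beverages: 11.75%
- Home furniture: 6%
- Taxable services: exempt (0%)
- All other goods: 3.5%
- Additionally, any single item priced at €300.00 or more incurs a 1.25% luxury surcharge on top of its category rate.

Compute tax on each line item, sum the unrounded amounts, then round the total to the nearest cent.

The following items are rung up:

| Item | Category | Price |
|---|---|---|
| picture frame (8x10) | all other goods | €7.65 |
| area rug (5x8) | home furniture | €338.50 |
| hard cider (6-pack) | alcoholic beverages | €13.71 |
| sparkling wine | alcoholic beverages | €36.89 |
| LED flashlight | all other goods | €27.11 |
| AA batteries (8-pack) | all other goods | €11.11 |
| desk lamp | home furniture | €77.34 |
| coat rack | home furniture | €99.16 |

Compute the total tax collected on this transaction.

Picture frame (8x10) €7.65: all other goods → 3.5% → €0.26775
Area rug (5x8) €338.50: home furniture → 6% + 1.25% surcharge = 7.25% → €24.54125
Hard cider (6-pack) €13.71: alcoholic beverages → 11.75% → €1.610925
Sparkling wine €36.89: alcoholic beverages → 11.75% → €4.334575
LED flashlight €27.11: all other goods → 3.5% → €0.94885
AA batteries (8-pack) €11.11: all other goods → 3.5% → €0.38885
Desk lamp €77.34: home furniture → 6% → €4.6404
Coat rack €99.16: home furniture → 6% → €5.9496
Unrounded tax sum = €42.6822 → €42.68

€42.68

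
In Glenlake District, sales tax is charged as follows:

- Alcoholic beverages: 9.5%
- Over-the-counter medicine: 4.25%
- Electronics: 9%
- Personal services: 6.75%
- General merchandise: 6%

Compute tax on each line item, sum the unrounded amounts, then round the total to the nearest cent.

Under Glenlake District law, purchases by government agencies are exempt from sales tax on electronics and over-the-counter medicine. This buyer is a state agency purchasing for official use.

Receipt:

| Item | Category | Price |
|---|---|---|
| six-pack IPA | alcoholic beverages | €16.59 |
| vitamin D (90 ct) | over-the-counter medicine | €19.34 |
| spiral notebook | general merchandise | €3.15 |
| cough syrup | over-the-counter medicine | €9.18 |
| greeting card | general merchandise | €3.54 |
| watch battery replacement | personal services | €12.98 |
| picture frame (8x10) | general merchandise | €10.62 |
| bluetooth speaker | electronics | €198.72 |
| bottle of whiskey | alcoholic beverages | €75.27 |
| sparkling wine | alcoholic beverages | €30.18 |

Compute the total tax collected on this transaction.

€13.51

Six-pack IPA €16.59: alcoholic beverages → 9.5% → €1.57605
Vitamin D (90 ct) €19.34: over-the-counter medicine, buyer-exempt → 0% → €0.00
Spiral notebook €3.15: general merchandise → 6% → €0.189
Cough syrup €9.18: over-the-counter medicine, buyer-exempt → 0% → €0.00
Greeting card €3.54: general merchandise → 6% → €0.2124
Watch battery replacement €12.98: personal services → 6.75% → €0.87615
Picture frame (8x10) €10.62: general merchandise → 6% → €0.6372
Bluetooth speaker €198.72: electronics, buyer-exempt → 0% → €0.00
Bottle of whiskey €75.27: alcoholic beverages → 9.5% → €7.15065
Sparkling wine €30.18: alcoholic beverages → 9.5% → €2.8671
Unrounded tax sum = €13.50855 → €13.51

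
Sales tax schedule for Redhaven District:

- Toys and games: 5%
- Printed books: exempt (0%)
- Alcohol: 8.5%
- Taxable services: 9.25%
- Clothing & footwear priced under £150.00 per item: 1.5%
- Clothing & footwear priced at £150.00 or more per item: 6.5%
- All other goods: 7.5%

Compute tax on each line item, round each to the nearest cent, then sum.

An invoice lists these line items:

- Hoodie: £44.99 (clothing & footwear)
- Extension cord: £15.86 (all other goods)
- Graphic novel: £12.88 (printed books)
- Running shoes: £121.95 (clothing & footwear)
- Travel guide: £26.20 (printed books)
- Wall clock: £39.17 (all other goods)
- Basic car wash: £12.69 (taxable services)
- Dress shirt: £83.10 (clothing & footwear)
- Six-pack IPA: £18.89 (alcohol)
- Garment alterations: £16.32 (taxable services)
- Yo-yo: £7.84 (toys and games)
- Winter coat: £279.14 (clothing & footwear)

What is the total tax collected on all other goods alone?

£4.13

Extension cord £15.86: all other goods → 7.5% → £1.19
Wall clock £39.17: all other goods → 7.5% → £2.94
Tax on all other goods = £1.19 + £2.94 = £4.13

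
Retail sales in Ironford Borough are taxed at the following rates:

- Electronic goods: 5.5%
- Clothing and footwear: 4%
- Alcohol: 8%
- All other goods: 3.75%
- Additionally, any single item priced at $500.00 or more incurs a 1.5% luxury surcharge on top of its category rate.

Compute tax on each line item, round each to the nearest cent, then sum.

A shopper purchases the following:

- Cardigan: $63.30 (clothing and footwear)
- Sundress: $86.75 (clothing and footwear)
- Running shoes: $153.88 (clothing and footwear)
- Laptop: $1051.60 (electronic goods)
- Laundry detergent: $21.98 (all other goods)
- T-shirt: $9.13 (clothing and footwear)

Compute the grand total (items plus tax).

$1473.60

Cardigan $63.30: clothing and footwear → 4% → $2.53
Sundress $86.75: clothing and footwear → 4% → $3.47
Running shoes $153.88: clothing and footwear → 4% → $6.16
Laptop $1051.60: electronic goods → 5.5% + 1.5% surcharge = 7% → $73.61
Laundry detergent $21.98: all other goods → 3.75% → $0.82
T-shirt $9.13: clothing and footwear → 4% → $0.37
Subtotal = $1386.64; tax = $86.96; total due = $1473.60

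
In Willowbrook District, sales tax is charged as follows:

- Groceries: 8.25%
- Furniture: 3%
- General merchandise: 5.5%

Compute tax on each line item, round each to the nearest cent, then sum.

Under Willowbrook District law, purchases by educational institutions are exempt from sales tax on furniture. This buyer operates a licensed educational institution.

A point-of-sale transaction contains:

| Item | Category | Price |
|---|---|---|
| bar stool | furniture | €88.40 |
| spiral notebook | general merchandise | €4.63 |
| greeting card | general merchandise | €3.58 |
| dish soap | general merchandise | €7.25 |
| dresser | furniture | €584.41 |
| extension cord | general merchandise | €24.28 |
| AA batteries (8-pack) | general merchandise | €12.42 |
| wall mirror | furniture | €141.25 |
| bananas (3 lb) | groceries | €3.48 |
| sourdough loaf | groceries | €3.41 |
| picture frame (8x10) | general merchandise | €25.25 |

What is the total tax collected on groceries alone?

€0.57

Bananas (3 lb) €3.48: groceries → 8.25% → €0.29
Sourdough loaf €3.41: groceries → 8.25% → €0.28
Tax on groceries = €0.29 + €0.28 = €0.57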